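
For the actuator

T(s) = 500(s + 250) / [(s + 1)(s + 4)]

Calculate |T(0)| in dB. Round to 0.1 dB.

89.9 dB

T(0) = 500·250 / (1·4) = 31250
20 log₁₀(31250) ≈ 89.90 dB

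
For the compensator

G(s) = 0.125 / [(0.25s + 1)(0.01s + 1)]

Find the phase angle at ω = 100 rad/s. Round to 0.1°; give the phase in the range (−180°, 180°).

-132.7°

At ω = 100 rad/s:
pole (1 + j100·0.25) = 1 + j25 → |·| ≈ 25.02, ∠ ≈ 87.71°
pole (1 + j100·0.01) = 1 + j1 → |·| ≈ 1.4142, ∠ ≈ 45.00°
∠G = (0°) − (87.71° + 45.00°) = -132.71°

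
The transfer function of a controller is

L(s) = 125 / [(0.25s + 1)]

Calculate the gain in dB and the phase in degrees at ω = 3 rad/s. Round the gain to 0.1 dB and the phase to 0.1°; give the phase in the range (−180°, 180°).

40.0 dB, -36.9°

At ω = 3 rad/s:
pole (1 + j3·0.25) = 1 + j0.75 → |·| ≈ 1.25, ∠ ≈ 36.87°
|L| = 125 · 1 / (1.25) ≈ 100
Gain = 20 log₁₀(100) ≈ 40.00 dB
∠L = (0°) − (36.87°) = -36.87°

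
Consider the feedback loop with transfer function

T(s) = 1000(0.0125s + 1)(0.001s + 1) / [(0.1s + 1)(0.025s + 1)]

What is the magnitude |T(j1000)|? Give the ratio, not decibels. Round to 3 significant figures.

7.09

At ω = 1000 rad/s:
zero (1 + j1000·0.0125) = 1 + j12.5 → |·| ≈ 12.54, ∠ ≈ 85.43°
zero (1 + j1000·0.001) = 1 + j1 → |·| ≈ 1.4142, ∠ ≈ 45.00°
pole (1 + j1000·0.1) = 1 + j100 → |·| ≈ 100, ∠ ≈ 89.43°
pole (1 + j1000·0.025) = 1 + j25 → |·| ≈ 25.02, ∠ ≈ 87.71°
|T| = 1000 · 12.54 · 1.4142 / (100 · 25.02) ≈ 7.088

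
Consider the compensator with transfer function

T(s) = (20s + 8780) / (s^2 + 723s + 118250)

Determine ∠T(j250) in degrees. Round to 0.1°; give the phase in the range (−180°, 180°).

Substitute s = j250:
Numerator: 20(j250) + 8780 = 8780 + j5000
Denominator: (j250)^2 + 723(j250) + 118250 = 55750 + j180750
|N| = √(8780² + 5000²) ≈ 10104, ∠N ≈ 29.66°
|D| = √(55750² + 180750²) ≈ 1.8915e+05, ∠D ≈ 72.86°
∠T = 29.66° − 72.86° = -43.20°

-43.2°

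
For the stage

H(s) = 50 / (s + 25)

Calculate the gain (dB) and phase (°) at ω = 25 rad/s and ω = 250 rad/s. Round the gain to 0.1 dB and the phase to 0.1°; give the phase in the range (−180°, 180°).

Substitute s = j25:
Numerator: 50 = 50 + j0
Denominator: (j25) + 25 = 25 + j25
|N| = √(50² + 0²) ≈ 50, ∠N ≈ 0.00°
|D| = √(25² + 25²) ≈ 35.355, ∠D ≈ 45.00°
|H| = 50 / 35.355 ≈ 1.4142
Gain = 20 log₁₀(1.4142) ≈ 3.01 dB
∠H = 0.00° − 45.00° = -45.00°

Substitute s = j250:
Numerator: 50 = 50 + j0
Denominator: (j250) + 25 = 25 + j250
|N| = √(50² + 0²) ≈ 50, ∠N ≈ 0.00°
|D| = √(25² + 250²) ≈ 251.25, ∠D ≈ 84.29°
|H| = 50 / 251.25 ≈ 0.199
Gain = 20 log₁₀(0.199) ≈ -14.02 dB
∠H = 0.00° − 84.29° = -84.29°

ω = 25: 3.0 dB, -45.0°; ω = 250: -14.0 dB, -84.3°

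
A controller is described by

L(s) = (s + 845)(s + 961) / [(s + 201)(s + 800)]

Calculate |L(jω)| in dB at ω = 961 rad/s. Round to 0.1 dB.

At s = jω = j961:
zero (s+845): 845 + j961 → |·| = √(845²+961²) = √1637546 ≈ 1279.7, ∠ = arctan(961/845) ≈ 48.68°
zero (s+961): 961 + j961 → |·| = √(961²+961²) = √1847042 ≈ 1359.1, ∠ = arctan(961/961) ≈ 45.00°
pole (s+201): 201 + j961 → |·| = √(201²+961²) = √963922 ≈ 981.8, ∠ = arctan(961/201) ≈ 78.19°
pole (s+800): 800 + j961 → |·| = √(800²+961²) = √1563521 ≈ 1250.4, ∠ = arctan(961/800) ≈ 50.22°
|L| = 1 · 1.7392e+06 / 1.2276e+06 ≈ 1.4167
Gain = 20 log₁₀(1.4167) ≈ 3.03 dB

3.0 dB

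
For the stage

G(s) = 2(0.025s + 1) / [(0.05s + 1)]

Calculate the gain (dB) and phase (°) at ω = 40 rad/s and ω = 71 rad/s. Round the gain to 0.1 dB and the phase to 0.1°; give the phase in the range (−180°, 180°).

At ω = 40 rad/s:
zero (1 + j40·0.025) = 1 + j1 → |·| ≈ 1.4142, ∠ ≈ 45.00°
pole (1 + j40·0.05) = 1 + j2 → |·| ≈ 2.2361, ∠ ≈ 63.43°
|G| = 2 · 1.4142 / (2.2361) ≈ 1.2649
Gain = 20 log₁₀(1.2649) ≈ 2.04 dB
∠G = (45.00°) − (63.43°) = -18.43°

At ω = 71 rad/s:
zero (1 + j71·0.025) = 1 + j1.775 → |·| ≈ 2.0373, ∠ ≈ 60.60°
pole (1 + j71·0.05) = 1 + j3.55 → |·| ≈ 3.6882, ∠ ≈ 74.27°
|G| = 2 · 2.0373 / (3.6882) ≈ 1.1048
Gain = 20 log₁₀(1.1048) ≈ 0.87 dB
∠G = (60.60°) − (74.27°) = -13.67°

ω = 40: 2.0 dB, -18.4°; ω = 71: 0.9 dB, -13.7°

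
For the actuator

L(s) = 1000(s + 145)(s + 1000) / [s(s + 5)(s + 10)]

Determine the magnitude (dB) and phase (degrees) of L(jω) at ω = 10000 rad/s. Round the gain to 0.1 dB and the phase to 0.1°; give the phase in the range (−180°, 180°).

At s = jω = j10000:
zero (s+145): 145 + j10000 → |·| = √(145²+10000²) = √100021025 ≈ 10001, ∠ = arctan(10000/145) ≈ 89.17°
zero (s+1000): 1000 + j10000 → |·| = √(1000²+10000²) = √101000000 ≈ 10050, ∠ = arctan(10000/1000) ≈ 84.29°
pole (s+5): 5 + j10000 → |·| = √(5²+10000²) = √100000025 ≈ 10000, ∠ = arctan(10000/5) ≈ 89.97°
pole (s+10): 10 + j10000 → |·| = √(10²+10000²) = √100000100 ≈ 10000, ∠ = arctan(10000/10) ≈ 89.94°
pole at origin: |s| = 10000, ∠ = 90.00° (in denominator)
|L| = 1000 · 1.0051e+08 / 1e+12 ≈ 0.10051
Gain = 20 log₁₀(0.10051) ≈ -19.96 dB
∠L = 173.46° − 269.91° = -96.45°

-20.0 dB, -96.5°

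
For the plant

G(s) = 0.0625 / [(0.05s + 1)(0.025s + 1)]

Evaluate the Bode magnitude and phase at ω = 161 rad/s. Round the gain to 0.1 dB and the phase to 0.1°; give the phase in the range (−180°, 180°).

At ω = 161 rad/s:
pole (1 + j161·0.05) = 1 + j8.05 → |·| ≈ 8.1119, ∠ ≈ 82.92°
pole (1 + j161·0.025) = 1 + j4.025 → |·| ≈ 4.1474, ∠ ≈ 76.05°
|G| = 0.0625 · 1 / (8.1119 · 4.1474) ≈ 0.0018577
Gain = 20 log₁₀(0.0018577) ≈ -54.62 dB
∠G = (0°) − (82.92° + 76.05°) = -158.97°

-54.6 dB, -159.0°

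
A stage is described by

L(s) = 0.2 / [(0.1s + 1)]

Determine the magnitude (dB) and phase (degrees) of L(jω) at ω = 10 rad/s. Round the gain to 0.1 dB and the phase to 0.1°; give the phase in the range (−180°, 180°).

At ω = 10 rad/s:
pole (1 + j10·0.1) = 1 + j1 → |·| ≈ 1.4142, ∠ ≈ 45.00°
|L| = 0.2 · 1 / (1.4142) ≈ 0.14142
Gain = 20 log₁₀(0.14142) ≈ -16.99 dB
∠L = (0°) − (45.00°) = -45.00°

-17.0 dB, -45.0°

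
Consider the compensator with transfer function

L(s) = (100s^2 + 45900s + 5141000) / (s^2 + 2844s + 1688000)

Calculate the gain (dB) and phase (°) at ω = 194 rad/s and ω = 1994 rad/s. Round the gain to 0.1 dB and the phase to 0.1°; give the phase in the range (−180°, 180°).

ω = 194: 14.3 dB, 62.7°; ω = 1994: 36.4 dB, 54.9°

Substitute s = j194:
Numerator: 100(j194)^2 + 45900(j194) + 5141000 = 1377400 + j8904600
Denominator: (j194)^2 + 2844(j194) + 1688000 = 1650364 + j551736
|N| = √(1377400² + 8904600²) ≈ 9.0105e+06, ∠N ≈ 81.21°
|D| = √(1650364² + 551736²) ≈ 1.7401e+06, ∠D ≈ 18.49°
|L| = 9.0105e+06 / 1.7401e+06 ≈ 5.1782
Gain = 20 log₁₀(5.1782) ≈ 14.28 dB
∠L = 81.21° − 18.49° = 62.72°

Substitute s = j1994:
Numerator: 100(j1994)^2 + 45900(j1994) + 5141000 = -392462600 + j91524600
Denominator: (j1994)^2 + 2844(j1994) + 1688000 = -2288036 + j5670936
|N| = √(392462600² + 91524600²) ≈ 4.0299e+08, ∠N ≈ 166.87°
|D| = √(2288036² + 5670936²) ≈ 6.1151e+06, ∠D ≈ 111.97°
|L| = 4.0299e+08 / 6.1151e+06 ≈ 65.901
Gain = 20 log₁₀(65.901) ≈ 36.38 dB
∠L = 166.87° − 111.97° = 54.90°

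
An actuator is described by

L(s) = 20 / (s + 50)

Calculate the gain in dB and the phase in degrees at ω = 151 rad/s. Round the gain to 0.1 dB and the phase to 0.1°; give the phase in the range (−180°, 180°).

-18.0 dB, -71.7°

At s = jω = j151:
pole (s+50): 50 + j151 → |·| = √(50²+151²) = √25301 ≈ 159.06, ∠ = arctan(151/50) ≈ 71.68°
|L| = 20 / 159.06 ≈ 0.12574
Gain = 20 log₁₀(0.12574) ≈ -18.01 dB
∠L = 0.00° − 71.68° = -71.68°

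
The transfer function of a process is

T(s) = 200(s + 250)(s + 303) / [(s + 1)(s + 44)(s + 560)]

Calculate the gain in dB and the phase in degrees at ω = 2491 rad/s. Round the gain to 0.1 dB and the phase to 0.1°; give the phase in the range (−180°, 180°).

-22.0 dB, -89.0°

At s = jω = j2491:
zero (s+250): 250 + j2491 → |·| = √(250²+2491²) = √6267581 ≈ 2503.5, ∠ = arctan(2491/250) ≈ 84.27°
zero (s+303): 303 + j2491 → |·| = √(303²+2491²) = √6296890 ≈ 2509.4, ∠ = arctan(2491/303) ≈ 83.06°
pole (s+1): 1 + j2491 → |·| = √(1²+2491²) = √6205082 ≈ 2491, ∠ = arctan(2491/1) ≈ 89.98°
pole (s+44): 44 + j2491 → |·| = √(44²+2491²) = √6207017 ≈ 2491.4, ∠ = arctan(2491/44) ≈ 88.99°
pole (s+560): 560 + j2491 → |·| = √(560²+2491²) = √6518681 ≈ 2553.2, ∠ = arctan(2491/560) ≈ 77.33°
|T| = 200 · 6.2823e+06 / 1.5845e+10 ≈ 0.079297
Gain = 20 log₁₀(0.079297) ≈ -22.01 dB
∠T = 167.33° − 256.30° = -88.97°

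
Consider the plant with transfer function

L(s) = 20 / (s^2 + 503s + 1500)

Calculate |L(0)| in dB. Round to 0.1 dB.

-37.5 dB

L(0) = 20 / 1500 ≈ 0.013333
20 log₁₀(0.013333) ≈ -37.50 dB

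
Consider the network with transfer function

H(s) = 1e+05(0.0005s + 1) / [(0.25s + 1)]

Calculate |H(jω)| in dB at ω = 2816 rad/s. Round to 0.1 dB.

At ω = 2816 rad/s:
zero (1 + j2816·0.0005) = 1 + j1.408 → |·| ≈ 1.727, ∠ ≈ 54.62°
pole (1 + j2816·0.25) = 1 + j704 → |·| ≈ 704, ∠ ≈ 89.92°
|H| = 1e+05 · 1.727 / (704) ≈ 245.31
Gain = 20 log₁₀(245.31) ≈ 47.79 dB

47.8 dB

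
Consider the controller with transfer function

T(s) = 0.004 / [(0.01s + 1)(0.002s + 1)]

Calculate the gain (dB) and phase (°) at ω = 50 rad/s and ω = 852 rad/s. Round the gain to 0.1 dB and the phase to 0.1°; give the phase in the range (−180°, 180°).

At ω = 50 rad/s:
pole (1 + j50·0.01) = 1 + j0.5 → |·| ≈ 1.118, ∠ ≈ 26.57°
pole (1 + j50·0.002) = 1 + j0.1 → |·| ≈ 1.005, ∠ ≈ 5.71°
|T| = 0.004 · 1 / (1.118 · 1.005) ≈ 0.00356
Gain = 20 log₁₀(0.00356) ≈ -48.97 dB
∠T = (0°) − (26.57° + 5.71°) = -32.28°

At ω = 852 rad/s:
pole (1 + j852·0.01) = 1 + j8.52 → |·| ≈ 8.5785, ∠ ≈ 83.31°
pole (1 + j852·0.002) = 1 + j1.704 → |·| ≈ 1.9758, ∠ ≈ 59.59°
|T| = 0.004 · 1 / (8.5785 · 1.9758) ≈ 0.000236
Gain = 20 log₁₀(0.000236) ≈ -72.54 dB
∠T = (0°) − (83.31° + 59.59°) = -142.90°

ω = 50: -49.0 dB, -32.3°; ω = 852: -72.5 dB, -142.9°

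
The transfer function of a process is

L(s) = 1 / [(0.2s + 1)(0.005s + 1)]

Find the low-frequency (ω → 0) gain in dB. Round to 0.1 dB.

0.0 dB

L(0) = 1 · 1 / 1 = 1
20 log₁₀(1) ≈ 0.00 dB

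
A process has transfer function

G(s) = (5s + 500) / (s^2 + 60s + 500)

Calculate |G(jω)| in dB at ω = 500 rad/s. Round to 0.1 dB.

-39.9 dB

Substitute s = j500:
Numerator: 5(j500) + 500 = 500 + j2500
Denominator: (j500)^2 + 60(j500) + 500 = -249500 + j30000
|N| = √(500² + 2500²) ≈ 2549.5, ∠N ≈ 78.69°
|D| = √(249500² + 30000²) ≈ 2.513e+05, ∠D ≈ 173.14°
|G| = 2549.5 / 2.513e+05 ≈ 0.010145
Gain = 20 log₁₀(0.010145) ≈ -39.87 dB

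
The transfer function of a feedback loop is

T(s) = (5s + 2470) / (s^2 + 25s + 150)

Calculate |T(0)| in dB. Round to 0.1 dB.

24.3 dB

T(0) = 2470 / 150 ≈ 16.467
20 log₁₀(16.467) ≈ 24.33 dB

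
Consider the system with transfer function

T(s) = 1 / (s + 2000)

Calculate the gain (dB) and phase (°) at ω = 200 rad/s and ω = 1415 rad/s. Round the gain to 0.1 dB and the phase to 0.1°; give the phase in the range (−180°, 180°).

At s = jω = j200:
pole (s+2000): 2000 + j200 → |·| = √(2000²+200²) = √4040000 ≈ 2010, ∠ = arctan(200/2000) ≈ 5.71°
|T| = 1 / 2010 ≈ 0.00049751
Gain = 20 log₁₀(0.00049751) ≈ -66.06 dB
∠T = 0.00° − 5.71° = -5.71°

At s = jω = j1415:
pole (s+2000): 2000 + j1415 → |·| = √(2000²+1415²) = √6002225 ≈ 2449.9, ∠ = arctan(1415/2000) ≈ 35.28°
|T| = 1 / 2449.9 ≈ 0.00040818
Gain = 20 log₁₀(0.00040818) ≈ -67.78 dB
∠T = 0.00° − 35.28° = -35.28°

ω = 200: -66.1 dB, -5.7°; ω = 1415: -67.8 dB, -35.3°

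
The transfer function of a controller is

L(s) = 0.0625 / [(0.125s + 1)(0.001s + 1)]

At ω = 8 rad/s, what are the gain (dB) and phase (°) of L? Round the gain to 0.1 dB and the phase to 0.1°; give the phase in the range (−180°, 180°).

At ω = 8 rad/s:
pole (1 + j8·0.125) = 1 + j1 → |·| ≈ 1.4142, ∠ ≈ 45.00°
pole (1 + j8·0.001) = 1 + j0.008 → |·| ≈ 1, ∠ ≈ 0.46°
|L| = 0.0625 · 1 / (1.4142 · 1) ≈ 0.044195
Gain = 20 log₁₀(0.044195) ≈ -27.09 dB
∠L = (0°) − (45.00° + 0.46°) = -45.46°

-27.1 dB, -45.5°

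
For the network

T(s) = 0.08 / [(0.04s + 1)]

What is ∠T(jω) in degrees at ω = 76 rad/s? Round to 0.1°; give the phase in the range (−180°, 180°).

-71.8°

At ω = 76 rad/s:
pole (1 + j76·0.04) = 1 + j3.04 → |·| ≈ 3.2002, ∠ ≈ 71.79°
∠T = (0°) − (71.79°) = -71.79°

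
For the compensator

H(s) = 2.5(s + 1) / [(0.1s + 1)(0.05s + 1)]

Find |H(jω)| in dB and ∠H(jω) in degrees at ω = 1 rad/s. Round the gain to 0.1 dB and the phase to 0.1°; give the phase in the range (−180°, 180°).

At ω = 1 rad/s:
zero (1 + j1·1) = 1 + j1 → |·| ≈ 1.4142, ∠ ≈ 45.00°
pole (1 + j1·0.1) = 1 + j0.1 → |·| ≈ 1.005, ∠ ≈ 5.71°
pole (1 + j1·0.05) = 1 + j0.05 → |·| ≈ 1.0012, ∠ ≈ 2.86°
|H| = 2.5 · 1.4142 / (1.005 · 1.0012) ≈ 3.5137
Gain = 20 log₁₀(3.5137) ≈ 10.92 dB
∠H = (45.00°) − (5.71° + 2.86°) = 36.43°

10.9 dB, 36.4°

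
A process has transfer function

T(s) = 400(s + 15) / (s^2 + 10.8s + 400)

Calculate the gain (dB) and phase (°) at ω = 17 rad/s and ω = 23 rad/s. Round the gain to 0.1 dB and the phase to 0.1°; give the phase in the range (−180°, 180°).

ω = 17: 32.5 dB, -10.3°; ω = 23: 31.9 dB, -60.6°

At s = jω = j17:
zero (s+15): 15 + j17 → |·| = √(15²+17²) = √514 ≈ 22.672, ∠ = arctan(17/15) ≈ 48.58°
quadratic: (j17)² + 10.8·j17 + 400 = 111 + j183.6 → |·| ≈ 214.55, ∠ ≈ 58.84°
|T| = 400 · 22.672 / 214.55 ≈ 42.269
Gain = 20 log₁₀(42.269) ≈ 32.52 dB
∠T = 48.58° − 58.84° = -10.26°

At s = jω = j23:
zero (s+15): 15 + j23 → |·| = √(15²+23²) = √754 ≈ 27.459, ∠ = arctan(23/15) ≈ 56.89°
quadratic: (j23)² + 10.8·j23 + 400 = -129 + j248.4 → |·| ≈ 279.9, ∠ ≈ 117.44°
|T| = 400 · 27.459 / 279.9 ≈ 39.241
Gain = 20 log₁₀(39.241) ≈ 31.87 dB
∠T = 56.89° − 117.44° = -60.55°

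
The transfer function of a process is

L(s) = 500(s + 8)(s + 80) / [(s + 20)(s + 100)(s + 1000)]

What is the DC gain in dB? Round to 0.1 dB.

L(0) = 500·8·80 / (20·100·1000) = 0.16
20 log₁₀(0.16) ≈ -15.92 dB

-15.9 dB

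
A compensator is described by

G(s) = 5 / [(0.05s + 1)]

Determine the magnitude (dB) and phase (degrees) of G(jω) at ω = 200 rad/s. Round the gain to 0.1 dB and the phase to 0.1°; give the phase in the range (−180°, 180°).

-6.1 dB, -84.3°

At ω = 200 rad/s:
pole (1 + j200·0.05) = 1 + j10 → |·| ≈ 10.05, ∠ ≈ 84.29°
|G| = 5 · 1 / (10.05) ≈ 0.49751
Gain = 20 log₁₀(0.49751) ≈ -6.06 dB
∠G = (0°) − (84.29°) = -84.29°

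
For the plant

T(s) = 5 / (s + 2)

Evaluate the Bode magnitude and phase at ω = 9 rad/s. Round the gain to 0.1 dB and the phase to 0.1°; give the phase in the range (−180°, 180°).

-5.3 dB, -77.5°

At s = jω = j9:
pole (s+2): 2 + j9 → |·| = √(2²+9²) = √85 ≈ 9.2195, ∠ = arctan(9/2) ≈ 77.47°
|T| = 5 / 9.2195 ≈ 0.54233
Gain = 20 log₁₀(0.54233) ≈ -5.31 dB
∠T = 0.00° − 77.47° = -77.47°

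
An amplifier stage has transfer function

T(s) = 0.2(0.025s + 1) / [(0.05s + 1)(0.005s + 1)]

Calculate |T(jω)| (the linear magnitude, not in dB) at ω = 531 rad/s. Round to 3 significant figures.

At ω = 531 rad/s:
zero (1 + j531·0.025) = 1 + j13.275 → |·| ≈ 13.313, ∠ ≈ 85.69°
pole (1 + j531·0.05) = 1 + j26.55 → |·| ≈ 26.569, ∠ ≈ 87.84°
pole (1 + j531·0.005) = 1 + j2.655 → |·| ≈ 2.8371, ∠ ≈ 69.36°
|T| = 0.2 · 13.313 / (26.569 · 2.8371) ≈ 0.035323

0.0353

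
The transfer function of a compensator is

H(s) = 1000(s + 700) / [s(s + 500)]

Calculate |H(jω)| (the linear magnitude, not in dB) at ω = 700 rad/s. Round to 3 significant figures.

At s = jω = j700:
zero (s+700): 700 + j700 → |·| = √(700²+700²) = √980000 ≈ 989.95, ∠ = arctan(700/700) ≈ 45.00°
pole (s+500): 500 + j700 → |·| = √(500²+700²) = √740000 ≈ 860.23, ∠ = arctan(700/500) ≈ 54.46°
pole at origin: |s| = 700, ∠ = 90.00° (in denominator)
|H| = 1000 · 989.95 / 6.0216e+05 ≈ 1.644

1.64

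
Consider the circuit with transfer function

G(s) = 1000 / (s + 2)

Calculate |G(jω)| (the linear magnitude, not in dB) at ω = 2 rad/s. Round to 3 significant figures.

354

Substitute s = j2:
Numerator: 1000 = 1000 + j0
Denominator: (j2) + 2 = 2 + j2
|N| = √(1000² + 0²) ≈ 1000, ∠N ≈ 0.00°
|D| = √(2² + 2²) ≈ 2.8284, ∠D ≈ 45.00°
|G| = 1000 / 2.8284 ≈ 353.56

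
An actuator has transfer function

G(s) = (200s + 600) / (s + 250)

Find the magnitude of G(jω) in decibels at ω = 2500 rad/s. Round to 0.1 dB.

Substitute s = j2500:
Numerator: 200(j2500) + 600 = 600 + j500000
Denominator: (j2500) + 250 = 250 + j2500
|N| = √(600² + 500000²) ≈ 5e+05, ∠N ≈ 89.93°
|D| = √(250² + 2500²) ≈ 2512.5, ∠D ≈ 84.29°
|G| = 5e+05 / 2512.5 ≈ 199
Gain = 20 log₁₀(199) ≈ 45.98 dB

46.0 dB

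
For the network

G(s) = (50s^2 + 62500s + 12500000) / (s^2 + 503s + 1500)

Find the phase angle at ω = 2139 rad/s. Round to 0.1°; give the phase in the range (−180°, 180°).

-18.5°

Substitute s = j2139:
Numerator: 50(j2139)^2 + 62500(j2139) + 12500000 = -216266050 + j133687500
Denominator: (j2139)^2 + 503(j2139) + 1500 = -4573821 + j1075917
|N| = √(216266050² + 133687500²) ≈ 2.5425e+08, ∠N ≈ 148.28°
|D| = √(4573821² + 1075917²) ≈ 4.6987e+06, ∠D ≈ 166.76°
∠G = 148.28° − 166.76° = -18.48°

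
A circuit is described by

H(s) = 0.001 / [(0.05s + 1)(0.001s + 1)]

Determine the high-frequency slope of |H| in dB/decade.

-40 dB/decade

Each pole contributes −20 dB/decade at high frequency; each zero contributes +20 dB/decade.
Net: 0 zero(s) − 2 pole(s) → -40 dB/decade.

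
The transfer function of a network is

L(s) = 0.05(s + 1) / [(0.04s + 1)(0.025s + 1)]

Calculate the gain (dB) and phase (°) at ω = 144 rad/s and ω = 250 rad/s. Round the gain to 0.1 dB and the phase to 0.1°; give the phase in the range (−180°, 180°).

At ω = 144 rad/s:
zero (1 + j144·1) = 1 + j144 → |·| ≈ 144, ∠ ≈ 89.60°
pole (1 + j144·0.04) = 1 + j5.76 → |·| ≈ 5.8462, ∠ ≈ 80.15°
pole (1 + j144·0.025) = 1 + j3.6 → |·| ≈ 3.7363, ∠ ≈ 74.48°
|L| = 0.05 · 144 / (5.8462 · 3.7363) ≈ 0.32962
Gain = 20 log₁₀(0.32962) ≈ -9.64 dB
∠L = (89.60°) − (80.15° + 74.48°) = -65.03°

At ω = 250 rad/s:
zero (1 + j250·1) = 1 + j250 → |·| ≈ 250, ∠ ≈ 89.77°
pole (1 + j250·0.04) = 1 + j10 → |·| ≈ 10.05, ∠ ≈ 84.29°
pole (1 + j250·0.025) = 1 + j6.25 → |·| ≈ 6.3295, ∠ ≈ 80.91°
|L| = 0.05 · 250 / (10.05 · 6.3295) ≈ 0.19651
Gain = 20 log₁₀(0.19651) ≈ -14.13 dB
∠L = (89.77°) − (84.29° + 80.91°) = -75.43°

ω = 144: -9.6 dB, -65.0°; ω = 250: -14.1 dB, -75.4°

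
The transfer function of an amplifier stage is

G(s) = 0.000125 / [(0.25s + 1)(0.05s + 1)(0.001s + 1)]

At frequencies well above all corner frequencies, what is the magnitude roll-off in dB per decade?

Each pole contributes −20 dB/decade at high frequency; each zero contributes +20 dB/decade.
Net: 0 zero(s) − 3 pole(s) → -60 dB/decade.

-60 dB/decade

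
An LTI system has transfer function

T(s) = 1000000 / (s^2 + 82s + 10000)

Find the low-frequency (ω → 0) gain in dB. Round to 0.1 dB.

T(0) = 1000000 / 10000 = 100
20 log₁₀(100) ≈ 40.00 dB

40.0 dB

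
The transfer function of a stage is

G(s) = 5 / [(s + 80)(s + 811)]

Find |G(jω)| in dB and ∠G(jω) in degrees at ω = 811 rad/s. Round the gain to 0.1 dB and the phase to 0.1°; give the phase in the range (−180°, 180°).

-105.4 dB, -129.4°

At s = jω = j811:
pole (s+80): 80 + j811 → |·| = √(80²+811²) = √664121 ≈ 814.94, ∠ = arctan(811/80) ≈ 84.37°
pole (s+811): 811 + j811 → |·| = √(811²+811²) = √1315442 ≈ 1146.9, ∠ = arctan(811/811) ≈ 45.00°
|G| = 5 / 9.3465e+05 ≈ 5.3496e-06
Gain = 20 log₁₀(5.3496e-06) ≈ -105.43 dB
∠G = 0.00° − 129.37° = -129.37°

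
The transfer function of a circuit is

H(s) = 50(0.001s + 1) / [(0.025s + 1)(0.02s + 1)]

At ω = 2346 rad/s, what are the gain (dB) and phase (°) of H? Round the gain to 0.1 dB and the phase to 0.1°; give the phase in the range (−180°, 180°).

-26.7 dB, -110.9°

At ω = 2346 rad/s:
zero (1 + j2346·0.001) = 1 + j2.346 → |·| ≈ 2.5502, ∠ ≈ 66.91°
pole (1 + j2346·0.025) = 1 + j58.65 → |·| ≈ 58.659, ∠ ≈ 89.02°
pole (1 + j2346·0.02) = 1 + j46.92 → |·| ≈ 46.931, ∠ ≈ 88.78°
|H| = 50 · 2.5502 / (58.659 · 46.931) ≈ 0.046318
Gain = 20 log₁₀(0.046318) ≈ -26.69 dB
∠H = (66.91°) − (89.02° + 88.78°) = -110.89°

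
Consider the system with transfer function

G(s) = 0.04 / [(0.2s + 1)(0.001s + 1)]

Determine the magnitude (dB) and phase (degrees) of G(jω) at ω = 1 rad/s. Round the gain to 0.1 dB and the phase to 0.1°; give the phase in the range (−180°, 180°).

At ω = 1 rad/s:
pole (1 + j1·0.2) = 1 + j0.2 → |·| ≈ 1.0198, ∠ ≈ 11.31°
pole (1 + j1·0.001) = 1 + j0.001 → |·| ≈ 1, ∠ ≈ 0.06°
|G| = 0.04 · 1 / (1.0198 · 1) ≈ 0.039223
Gain = 20 log₁₀(0.039223) ≈ -28.13 dB
∠G = (0°) − (11.31° + 0.06°) = -11.37°

-28.1 dB, -11.4°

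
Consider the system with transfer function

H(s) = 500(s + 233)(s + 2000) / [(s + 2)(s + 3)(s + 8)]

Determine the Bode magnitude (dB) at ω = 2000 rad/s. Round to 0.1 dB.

-9.0 dB

At s = jω = j2000:
zero (s+233): 233 + j2000 → |·| = √(233²+2000²) = √4054289 ≈ 2013.5, ∠ = arctan(2000/233) ≈ 83.35°
zero (s+2000): 2000 + j2000 → |·| = √(2000²+2000²) = √8000000 ≈ 2828.4, ∠ = arctan(2000/2000) ≈ 45.00°
pole (s+2): 2 + j2000 → |·| = √(2²+2000²) = √4000004 ≈ 2000, ∠ = arctan(2000/2) ≈ 89.94°
pole (s+3): 3 + j2000 → |·| = √(3²+2000²) = √4000009 ≈ 2000, ∠ = arctan(2000/3) ≈ 89.91°
pole (s+8): 8 + j2000 → |·| = √(8²+2000²) = √4000064 ≈ 2000, ∠ = arctan(2000/8) ≈ 89.77°
|H| = 500 · 5.695e+06 / 8e+09 ≈ 0.35594
Gain = 20 log₁₀(0.35594) ≈ -8.97 dB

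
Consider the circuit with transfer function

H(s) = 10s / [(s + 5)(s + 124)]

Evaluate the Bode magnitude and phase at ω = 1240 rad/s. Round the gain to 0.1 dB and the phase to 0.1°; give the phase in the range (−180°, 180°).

At s = jω = j1240:
zero at origin: s = j1240 → |·| = 1240, ∠ = 90.00°
pole (s+5): 5 + j1240 → |·| = √(5²+1240²) = √1537625 ≈ 1240, ∠ = arctan(1240/5) ≈ 89.77°
pole (s+124): 124 + j1240 → |·| = √(124²+1240²) = √1552976 ≈ 1246.2, ∠ = arctan(1240/124) ≈ 84.29°
|H| = 10 · 1240 / 1.5453e+06 ≈ 0.0080243
Gain = 20 log₁₀(0.0080243) ≈ -41.91 dB
∠H = 90.00° − 174.06° = -84.06°

-41.9 dB, -84.1°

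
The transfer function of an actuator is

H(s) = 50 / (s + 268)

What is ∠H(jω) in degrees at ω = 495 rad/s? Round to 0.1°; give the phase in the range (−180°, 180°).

-61.6°

Substitute s = j495:
Numerator: 50 = 50 + j0
Denominator: (j495) + 268 = 268 + j495
|N| = √(50² + 0²) ≈ 50, ∠N ≈ 0.00°
|D| = √(268² + 495²) ≈ 562.89, ∠D ≈ 61.57°
∠H = 0.00° − 61.57° = -61.57°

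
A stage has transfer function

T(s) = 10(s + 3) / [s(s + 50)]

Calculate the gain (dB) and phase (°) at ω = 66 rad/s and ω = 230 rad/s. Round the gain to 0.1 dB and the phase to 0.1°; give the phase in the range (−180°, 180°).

At s = jω = j66:
zero (s+3): 3 + j66 → |·| = √(3²+66²) = √4365 ≈ 66.068, ∠ = arctan(66/3) ≈ 87.40°
pole (s+50): 50 + j66 → |·| = √(50²+66²) = √6856 ≈ 82.801, ∠ = arctan(66/50) ≈ 52.85°
pole at origin: |s| = 66, ∠ = 90.00° (in denominator)
|T| = 10 · 66.068 / 5464.9 ≈ 0.1209
Gain = 20 log₁₀(0.1209) ≈ -18.35 dB
∠T = 87.40° − 142.85° = -55.45°

At s = jω = j230:
zero (s+3): 3 + j230 → |·| = √(3²+230²) = √52909 ≈ 230.02, ∠ = arctan(230/3) ≈ 89.25°
pole (s+50): 50 + j230 → |·| = √(50²+230²) = √55400 ≈ 235.37, ∠ = arctan(230/50) ≈ 77.74°
pole at origin: |s| = 230, ∠ = 90.00° (in denominator)
|T| = 10 · 230.02 / 54135 ≈ 0.04249
Gain = 20 log₁₀(0.04249) ≈ -27.43 dB
∠T = 89.25° − 167.74° = -78.49°

ω = 66: -18.4 dB, -55.5°; ω = 230: -27.4 dB, -78.5°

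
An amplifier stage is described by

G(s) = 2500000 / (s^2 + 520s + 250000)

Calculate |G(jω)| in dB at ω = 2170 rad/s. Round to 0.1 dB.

At s = jω = j2170:
quadratic: (j2170)² + 520·j2170 + 250000 = -4458900 + j1128400 → |·| ≈ 4.5995e+06, ∠ ≈ 165.80°
|G| = 2500000 / 4.5995e+06 ≈ 0.54354
Gain = 20 log₁₀(0.54354) ≈ -5.30 dB

-5.3 dB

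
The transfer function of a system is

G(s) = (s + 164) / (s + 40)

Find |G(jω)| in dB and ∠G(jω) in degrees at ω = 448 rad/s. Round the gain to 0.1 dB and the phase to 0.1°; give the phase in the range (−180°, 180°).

0.5 dB, -15.0°

Substitute s = j448:
Numerator: (j448) + 164 = 164 + j448
Denominator: (j448) + 40 = 40 + j448
|N| = √(164² + 448²) ≈ 477.07, ∠N ≈ 69.89°
|D| = √(40² + 448²) ≈ 449.78, ∠D ≈ 84.90°
|G| = 477.07 / 449.78 ≈ 1.0607
Gain = 20 log₁₀(1.0607) ≈ 0.51 dB
∠G = 69.89° − 84.90° = -15.01°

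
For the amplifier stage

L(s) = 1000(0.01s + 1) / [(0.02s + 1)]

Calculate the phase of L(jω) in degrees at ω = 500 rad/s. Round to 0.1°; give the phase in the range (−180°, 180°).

-5.6°

At ω = 500 rad/s:
zero (1 + j500·0.01) = 1 + j5 → |·| ≈ 5.099, ∠ ≈ 78.69°
pole (1 + j500·0.02) = 1 + j10 → |·| ≈ 10.05, ∠ ≈ 84.29°
∠L = (78.69°) − (84.29°) = -5.60°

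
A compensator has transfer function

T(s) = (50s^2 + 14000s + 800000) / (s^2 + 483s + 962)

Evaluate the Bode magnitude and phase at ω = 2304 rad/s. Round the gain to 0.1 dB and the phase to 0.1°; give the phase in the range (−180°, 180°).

Substitute s = j2304:
Numerator: 50(j2304)^2 + 14000(j2304) + 800000 = -264620800 + j32256000
Denominator: (j2304)^2 + 483(j2304) + 962 = -5307454 + j1112832
|N| = √(264620800² + 32256000²) ≈ 2.6658e+08, ∠N ≈ 173.05°
|D| = √(5307454² + 1112832²) ≈ 5.4229e+06, ∠D ≈ 168.16°
|T| = 2.6658e+08 / 5.4229e+06 ≈ 49.158
Gain = 20 log₁₀(49.158) ≈ 33.83 dB
∠T = 173.05° − 168.16° = 4.89°

33.8 dB, 4.9°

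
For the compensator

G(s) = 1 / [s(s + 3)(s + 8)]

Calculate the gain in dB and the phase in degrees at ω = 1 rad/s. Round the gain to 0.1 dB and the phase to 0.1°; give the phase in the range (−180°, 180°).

At s = jω = j1:
pole (s+3): 3 + j1 → |·| = √(3²+1²) = √10 ≈ 3.1623, ∠ = arctan(1/3) ≈ 18.43°
pole (s+8): 8 + j1 → |·| = √(8²+1²) = √65 ≈ 8.0623, ∠ = arctan(1/8) ≈ 7.13°
pole at origin: |s| = 1, ∠ = 90.00° (in denominator)
|G| = 1 / 25.495 ≈ 0.039223
Gain = 20 log₁₀(0.039223) ≈ -28.13 dB
∠G = 0.00° − 115.56° = -115.56°

-28.1 dB, -115.6°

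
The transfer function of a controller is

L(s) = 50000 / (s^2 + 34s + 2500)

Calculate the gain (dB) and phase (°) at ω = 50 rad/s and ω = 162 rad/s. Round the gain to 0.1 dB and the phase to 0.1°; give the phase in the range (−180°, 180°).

ω = 50: 29.4 dB, -90.0°; ω = 162: 6.2 dB, -166.9°

At s = jω = j50:
quadratic: (j50)² + 34·j50 + 2500 = 0 + j1700 → |·| ≈ 1700, ∠ ≈ 90.00°
|L| = 50000 / 1700 ≈ 29.412
Gain = 20 log₁₀(29.412) ≈ 29.37 dB
∠L = 0.00° − 90.00° = -90.00°

At s = jω = j162:
quadratic: (j162)² + 34·j162 + 2500 = -23744 + j5508 → |·| ≈ 24374, ∠ ≈ 166.94°
|L| = 50000 / 24374 ≈ 2.0514
Gain = 20 log₁₀(2.0514) ≈ 6.24 dB
∠L = 0.00° − 166.94° = -166.94°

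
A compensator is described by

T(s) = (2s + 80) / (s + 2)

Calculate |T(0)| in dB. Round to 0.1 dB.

T(0) = 80 / 2 = 40
20 log₁₀(40) ≈ 32.04 dB

32.0 dB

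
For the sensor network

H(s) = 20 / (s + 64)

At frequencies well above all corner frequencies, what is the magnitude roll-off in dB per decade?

Each pole contributes −20 dB/decade at high frequency; each zero contributes +20 dB/decade.
Net: 0 zero(s) − 1 pole(s) → -20 dB/decade.

-20 dB/decade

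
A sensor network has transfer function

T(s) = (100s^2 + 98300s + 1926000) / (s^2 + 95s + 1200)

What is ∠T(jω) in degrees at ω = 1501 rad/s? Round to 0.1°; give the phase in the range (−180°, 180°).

-29.8°

Substitute s = j1501:
Numerator: 100(j1501)^2 + 98300(j1501) + 1926000 = -223374100 + j147548300
Denominator: (j1501)^2 + 95(j1501) + 1200 = -2251801 + j142595
|N| = √(223374100² + 147548300²) ≈ 2.6771e+08, ∠N ≈ 146.55°
|D| = √(2251801² + 142595²) ≈ 2.2563e+06, ∠D ≈ 176.38°
∠T = 146.55° − 176.38° = -29.83°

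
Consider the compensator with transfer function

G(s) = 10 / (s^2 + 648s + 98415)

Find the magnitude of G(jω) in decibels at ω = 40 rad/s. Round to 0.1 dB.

Substitute s = j40:
Numerator: 10 = 10 + j0
Denominator: (j40)^2 + 648(j40) + 98415 = 96815 + j25920
|N| = √(10² + 0²) ≈ 10, ∠N ≈ 0.00°
|D| = √(96815² + 25920²) ≈ 1.0022e+05, ∠D ≈ 14.99°
|G| = 10 / 1.0022e+05 ≈ 9.978e-05
Gain = 20 log₁₀(9.978e-05) ≈ -80.02 dB

-80.0 dB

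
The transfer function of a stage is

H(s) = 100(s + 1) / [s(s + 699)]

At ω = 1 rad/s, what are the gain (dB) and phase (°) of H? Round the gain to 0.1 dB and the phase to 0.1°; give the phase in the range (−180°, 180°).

-13.9 dB, -45.1°

At s = jω = j1:
zero (s+1): 1 + j1 → |·| = √(1²+1²) = √2 ≈ 1.4142, ∠ = arctan(1/1) ≈ 45.00°
pole (s+699): 699 + j1 → |·| = √(699²+1²) = √488602 ≈ 699, ∠ = arctan(1/699) ≈ 0.08°
pole at origin: |s| = 1, ∠ = 90.00° (in denominator)
|H| = 100 · 1.4142 / 699 ≈ 0.20232
Gain = 20 log₁₀(0.20232) ≈ -13.88 dB
∠H = 45.00° − 90.08° = -45.08°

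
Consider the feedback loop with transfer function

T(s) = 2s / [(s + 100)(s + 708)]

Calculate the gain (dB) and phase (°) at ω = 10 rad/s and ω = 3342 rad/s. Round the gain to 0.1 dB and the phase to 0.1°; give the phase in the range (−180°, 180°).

ω = 10: -71.0 dB, 83.5°; ω = 3342: -64.7 dB, -76.3°

At s = jω = j10:
zero at origin: s = j10 → |·| = 10, ∠ = 90.00°
pole (s+100): 100 + j10 → |·| = √(100²+10²) = √10100 ≈ 100.5, ∠ = arctan(10/100) ≈ 5.71°
pole (s+708): 708 + j10 → |·| = √(708²+10²) = √501364 ≈ 708.07, ∠ = arctan(10/708) ≈ 0.81°
|T| = 2 · 10 / 71161 ≈ 0.00028105
Gain = 20 log₁₀(0.00028105) ≈ -71.02 dB
∠T = 90.00° − 6.52° = 83.48°

At s = jω = j3342:
zero at origin: s = j3342 → |·| = 3342, ∠ = 90.00°
pole (s+100): 100 + j3342 → |·| = √(100²+3342²) = √11178964 ≈ 3343.5, ∠ = arctan(3342/100) ≈ 88.29°
pole (s+708): 708 + j3342 → |·| = √(708²+3342²) = √11670228 ≈ 3416.2, ∠ = arctan(3342/708) ≈ 78.04°
|T| = 2 · 3342 / 1.1422e+07 ≈ 0.00058519
Gain = 20 log₁₀(0.00058519) ≈ -64.65 dB
∠T = 90.00° − 166.33° = -76.33°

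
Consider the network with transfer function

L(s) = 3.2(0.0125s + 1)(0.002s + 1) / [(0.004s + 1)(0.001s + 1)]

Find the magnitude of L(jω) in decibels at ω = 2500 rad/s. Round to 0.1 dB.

At ω = 2500 rad/s:
zero (1 + j2500·0.0125) = 1 + j31.25 → |·| ≈ 31.266, ∠ ≈ 88.17°
zero (1 + j2500·0.002) = 1 + j5 → |·| ≈ 5.099, ∠ ≈ 78.69°
pole (1 + j2500·0.004) = 1 + j10 → |·| ≈ 10.05, ∠ ≈ 84.29°
pole (1 + j2500·0.001) = 1 + j2.5 → |·| ≈ 2.6926, ∠ ≈ 68.20°
|L| = 3.2 · 31.266 · 5.099 / (10.05 · 2.6926) ≈ 18.853
Gain = 20 log₁₀(18.853) ≈ 25.51 dB

25.5 dB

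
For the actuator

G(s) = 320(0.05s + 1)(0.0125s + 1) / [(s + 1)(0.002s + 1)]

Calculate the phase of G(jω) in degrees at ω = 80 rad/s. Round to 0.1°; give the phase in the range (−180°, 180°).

At ω = 80 rad/s:
zero (1 + j80·0.05) = 1 + j4 → |·| ≈ 4.1231, ∠ ≈ 75.96°
zero (1 + j80·0.0125) = 1 + j1 → |·| ≈ 1.4142, ∠ ≈ 45.00°
pole (1 + j80·1) = 1 + j80 → |·| ≈ 80.006, ∠ ≈ 89.28°
pole (1 + j80·0.002) = 1 + j0.16 → |·| ≈ 1.0127, ∠ ≈ 9.09°
∠G = (75.96° + 45.00°) − (89.28° + 9.09°) = 22.59°

22.6°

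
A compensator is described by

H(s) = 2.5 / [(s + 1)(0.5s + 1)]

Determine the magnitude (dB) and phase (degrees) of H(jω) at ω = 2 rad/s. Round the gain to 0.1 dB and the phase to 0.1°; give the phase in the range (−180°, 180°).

-2.0 dB, -108.4°

At ω = 2 rad/s:
pole (1 + j2·1) = 1 + j2 → |·| ≈ 2.2361, ∠ ≈ 63.43°
pole (1 + j2·0.5) = 1 + j1 → |·| ≈ 1.4142, ∠ ≈ 45.00°
|H| = 2.5 · 1 / (2.2361 · 1.4142) ≈ 0.79057
Gain = 20 log₁₀(0.79057) ≈ -2.04 dB
∠H = (0°) − (63.43° + 45.00°) = -108.43°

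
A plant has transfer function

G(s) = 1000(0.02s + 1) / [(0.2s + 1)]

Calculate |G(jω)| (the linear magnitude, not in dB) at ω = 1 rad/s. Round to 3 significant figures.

981

At ω = 1 rad/s:
zero (1 + j1·0.02) = 1 + j0.02 → |·| ≈ 1.0002, ∠ ≈ 1.15°
pole (1 + j1·0.2) = 1 + j0.2 → |·| ≈ 1.0198, ∠ ≈ 11.31°
|G| = 1000 · 1.0002 / (1.0198) ≈ 980.78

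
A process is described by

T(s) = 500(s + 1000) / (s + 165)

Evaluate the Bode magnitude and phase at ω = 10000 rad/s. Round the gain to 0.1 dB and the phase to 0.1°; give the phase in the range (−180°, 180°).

At s = jω = j10000:
zero (s+1000): 1000 + j10000 → |·| = √(1000²+10000²) = √101000000 ≈ 10050, ∠ = arctan(10000/1000) ≈ 84.29°
pole (s+165): 165 + j10000 → |·| = √(165²+10000²) = √100027225 ≈ 10001, ∠ = arctan(10000/165) ≈ 89.05°
|T| = 500 · 10050 / 10001 ≈ 502.45
Gain = 20 log₁₀(502.45) ≈ 54.02 dB
∠T = 84.29° − 89.05° = -4.76°

54.0 dB, -4.8°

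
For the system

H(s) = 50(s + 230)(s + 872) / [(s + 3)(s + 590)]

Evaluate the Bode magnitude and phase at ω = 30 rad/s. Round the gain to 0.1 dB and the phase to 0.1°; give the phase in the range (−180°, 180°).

55.1 dB, -77.8°

At s = jω = j30:
zero (s+230): 230 + j30 → |·| = √(230²+30²) = √53800 ≈ 231.95, ∠ = arctan(30/230) ≈ 7.43°
zero (s+872): 872 + j30 → |·| = √(872²+30²) = √761284 ≈ 872.52, ∠ = arctan(30/872) ≈ 1.97°
pole (s+3): 3 + j30 → |·| = √(3²+30²) = √909 ≈ 30.15, ∠ = arctan(30/3) ≈ 84.29°
pole (s+590): 590 + j30 → |·| = √(590²+30²) = √349000 ≈ 590.76, ∠ = arctan(30/590) ≈ 2.91°
|H| = 50 · 2.0238e+05 / 17811 ≈ 568.13
Gain = 20 log₁₀(568.13) ≈ 55.09 dB
∠H = 9.40° − 87.20° = -77.80°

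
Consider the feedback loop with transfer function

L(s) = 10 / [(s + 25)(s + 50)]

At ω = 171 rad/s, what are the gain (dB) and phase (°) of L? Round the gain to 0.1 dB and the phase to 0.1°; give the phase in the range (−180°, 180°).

At s = jω = j171:
pole (s+25): 25 + j171 → |·| = √(25²+171²) = √29866 ≈ 172.82, ∠ = arctan(171/25) ≈ 81.68°
pole (s+50): 50 + j171 → |·| = √(50²+171²) = √31741 ≈ 178.16, ∠ = arctan(171/50) ≈ 73.70°
|L| = 10 / 30790 ≈ 0.00032478
Gain = 20 log₁₀(0.00032478) ≈ -69.77 dB
∠L = 0.00° − 155.38° = -155.38°

-69.8 dB, -155.4°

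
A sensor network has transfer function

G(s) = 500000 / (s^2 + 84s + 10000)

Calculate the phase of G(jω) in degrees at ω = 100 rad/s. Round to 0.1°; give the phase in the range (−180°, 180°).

At s = jω = j100:
quadratic: (j100)² + 84·j100 + 10000 = 0 + j8400 → |·| ≈ 8400, ∠ ≈ 90.00°
∠G = 0.00° − 90.00° = -90.00°

-90.0°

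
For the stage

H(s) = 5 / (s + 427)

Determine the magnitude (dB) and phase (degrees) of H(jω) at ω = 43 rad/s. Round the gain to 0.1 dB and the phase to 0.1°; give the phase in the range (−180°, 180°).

Substitute s = j43:
Numerator: 5 = 5 + j0
Denominator: (j43) + 427 = 427 + j43
|N| = √(5² + 0²) ≈ 5, ∠N ≈ 0.00°
|D| = √(427² + 43²) ≈ 429.16, ∠D ≈ 5.75°
|H| = 5 / 429.16 ≈ 0.011651
Gain = 20 log₁₀(0.011651) ≈ -38.67 dB
∠H = 0.00° − 5.75° = -5.75°

-38.7 dB, -5.8°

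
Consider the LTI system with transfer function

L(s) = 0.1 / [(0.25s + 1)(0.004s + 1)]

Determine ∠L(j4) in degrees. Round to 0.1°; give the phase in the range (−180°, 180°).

-45.9°

At ω = 4 rad/s:
pole (1 + j4·0.25) = 1 + j1 → |·| ≈ 1.4142, ∠ ≈ 45.00°
pole (1 + j4·0.004) = 1 + j0.016 → |·| ≈ 1.0001, ∠ ≈ 0.92°
∠L = (0°) − (45.00° + 0.92°) = -45.92°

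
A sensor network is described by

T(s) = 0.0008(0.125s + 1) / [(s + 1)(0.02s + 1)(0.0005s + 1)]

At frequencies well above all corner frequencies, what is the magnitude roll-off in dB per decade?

-40 dB/decade

Each pole contributes −20 dB/decade at high frequency; each zero contributes +20 dB/decade.
Net: 1 zero(s) − 3 pole(s) → -40 dB/decade.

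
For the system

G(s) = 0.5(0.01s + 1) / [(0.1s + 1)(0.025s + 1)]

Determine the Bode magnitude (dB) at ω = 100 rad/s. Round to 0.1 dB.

At ω = 100 rad/s:
zero (1 + j100·0.01) = 1 + j1 → |·| ≈ 1.4142, ∠ ≈ 45.00°
pole (1 + j100·0.1) = 1 + j10 → |·| ≈ 10.05, ∠ ≈ 84.29°
pole (1 + j100·0.025) = 1 + j2.5 → |·| ≈ 2.6926, ∠ ≈ 68.20°
|G| = 0.5 · 1.4142 / (10.05 · 2.6926) ≈ 0.02613
Gain = 20 log₁₀(0.02613) ≈ -31.66 dB

-31.7 dB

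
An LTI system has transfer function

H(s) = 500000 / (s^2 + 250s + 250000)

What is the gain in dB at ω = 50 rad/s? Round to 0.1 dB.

6.1 dB

At s = jω = j50:
quadratic: (j50)² + 250·j50 + 250000 = 247500 + j12500 → |·| ≈ 2.4782e+05, ∠ ≈ 2.89°
|H| = 500000 / 2.4782e+05 ≈ 2.0176
Gain = 20 log₁₀(2.0176) ≈ 6.10 dB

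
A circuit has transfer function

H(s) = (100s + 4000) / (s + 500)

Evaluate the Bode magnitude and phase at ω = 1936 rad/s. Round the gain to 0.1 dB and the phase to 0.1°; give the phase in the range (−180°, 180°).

Substitute s = j1936:
Numerator: 100(j1936) + 4000 = 4000 + j193600
Denominator: (j1936) + 500 = 500 + j1936
|N| = √(4000² + 193600²) ≈ 1.9364e+05, ∠N ≈ 88.82°
|D| = √(500² + 1936²) ≈ 1999.5, ∠D ≈ 75.52°
|H| = 1.9364e+05 / 1999.5 ≈ 96.844
Gain = 20 log₁₀(96.844) ≈ 39.72 dB
∠H = 88.82° − 75.52° = 13.30°

39.7 dB, 13.3°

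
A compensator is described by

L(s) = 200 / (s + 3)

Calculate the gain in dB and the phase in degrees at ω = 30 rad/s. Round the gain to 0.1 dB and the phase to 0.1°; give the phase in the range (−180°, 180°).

16.4 dB, -84.3°

Substitute s = j30:
Numerator: 200 = 200 + j0
Denominator: (j30) + 3 = 3 + j30
|N| = √(200² + 0²) ≈ 200, ∠N ≈ 0.00°
|D| = √(3² + 30²) ≈ 30.15, ∠D ≈ 84.29°
|L| = 200 / 30.15 ≈ 6.6335
Gain = 20 log₁₀(6.6335) ≈ 16.43 dB
∠L = 0.00° − 84.29° = -84.29°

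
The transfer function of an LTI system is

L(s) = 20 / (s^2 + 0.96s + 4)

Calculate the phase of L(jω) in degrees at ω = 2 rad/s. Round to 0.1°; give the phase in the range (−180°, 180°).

At s = jω = j2:
quadratic: (j2)² + 0.96·j2 + 4 = 0 + j1.92 → |·| ≈ 1.92, ∠ ≈ 90.00°
∠L = 0.00° − 90.00° = -90.00°

-90.0°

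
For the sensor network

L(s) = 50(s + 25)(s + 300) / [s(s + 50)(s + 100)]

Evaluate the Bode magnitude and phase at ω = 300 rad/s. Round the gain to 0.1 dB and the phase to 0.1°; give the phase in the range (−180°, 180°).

-13.1 dB, -111.9°

At s = jω = j300:
zero (s+25): 25 + j300 → |·| = √(25²+300²) = √90625 ≈ 301.04, ∠ = arctan(300/25) ≈ 85.24°
zero (s+300): 300 + j300 → |·| = √(300²+300²) = √180000 ≈ 424.26, ∠ = arctan(300/300) ≈ 45.00°
pole (s+50): 50 + j300 → |·| = √(50²+300²) = √92500 ≈ 304.14, ∠ = arctan(300/50) ≈ 80.54°
pole (s+100): 100 + j300 → |·| = √(100²+300²) = √100000 ≈ 316.23, ∠ = arctan(300/100) ≈ 71.57°
pole at origin: |s| = 300, ∠ = 90.00° (in denominator)
|L| = 50 · 1.2772e+05 / 2.8853e+07 ≈ 0.22133
Gain = 20 log₁₀(0.22133) ≈ -13.10 dB
∠L = 130.24° − 242.11° = -111.87°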